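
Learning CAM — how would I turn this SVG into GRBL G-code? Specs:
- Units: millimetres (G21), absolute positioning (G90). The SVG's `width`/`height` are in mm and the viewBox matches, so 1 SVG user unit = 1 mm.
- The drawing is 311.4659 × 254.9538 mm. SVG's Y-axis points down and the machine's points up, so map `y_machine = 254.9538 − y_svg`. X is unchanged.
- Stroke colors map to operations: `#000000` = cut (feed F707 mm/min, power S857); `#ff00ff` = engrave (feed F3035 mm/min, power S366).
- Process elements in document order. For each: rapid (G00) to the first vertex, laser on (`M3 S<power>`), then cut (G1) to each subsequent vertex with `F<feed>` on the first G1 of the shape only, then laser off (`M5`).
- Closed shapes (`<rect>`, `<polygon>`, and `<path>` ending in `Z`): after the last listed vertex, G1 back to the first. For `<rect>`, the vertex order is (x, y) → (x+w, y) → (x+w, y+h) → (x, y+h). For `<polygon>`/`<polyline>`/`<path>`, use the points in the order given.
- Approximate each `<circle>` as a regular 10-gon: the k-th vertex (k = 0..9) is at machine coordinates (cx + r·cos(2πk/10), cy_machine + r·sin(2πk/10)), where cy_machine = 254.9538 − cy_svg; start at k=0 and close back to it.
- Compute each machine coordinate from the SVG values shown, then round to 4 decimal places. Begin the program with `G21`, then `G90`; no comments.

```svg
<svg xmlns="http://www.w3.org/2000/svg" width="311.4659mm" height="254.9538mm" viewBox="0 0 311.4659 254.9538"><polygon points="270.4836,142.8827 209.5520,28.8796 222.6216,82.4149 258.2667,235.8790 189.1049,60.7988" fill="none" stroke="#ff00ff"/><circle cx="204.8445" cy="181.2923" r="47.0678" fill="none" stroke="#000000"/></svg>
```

G21
G90
G00 X270.4836 Y112.0711
M3 S366
G1 X209.5520 Y226.0742 F3035
G1 X222.6216 Y172.5389
G1 X258.2667 Y19.0748
G1 X189.1049 Y194.1550
G1 X270.4836 Y112.0711
M5
G00 X251.9123 Y73.6615
M3 S857
G1 X242.9232 Y101.3273 F707
G1 X219.3893 Y118.4256
G1 X190.2997 Y118.4256
G1 X166.7658 Y101.3273
G1 X157.7767 Y73.6615
G1 X166.7658 Y45.9957
G1 X190.2997 Y28.8974
G1 X219.3893 Y28.8974
G1 X242.9232 Y45.9957
G1 X251.9123 Y73.6615
M5

viewBox `0 0 311.4659 254.9538` with mm width/height → 1 unit = 1 mm. Flip: y_m = 254.9538 − y_svg.

**Shape 1** — `<polygon>` closed polygon, stroke `#ff00ff` → engrave (S366, F3035). Machine vertices: (270.4836,112.0711) → (209.5520,226.0742) → (222.6216,172.5389) → (258.2667,19.0748) → (189.1049,194.1550) → (270.4836,112.0711). Closed: final G1 returns to the first vertex.

**Shape 2** — `<circle>` circle, stroke `#000000` → cut (S857, F707). Machine vertices: (251.9123,73.6615) → (242.9232,101.3273) → (219.3893,118.4256) → (190.2997,118.4256) → (166.7658,101.3273) → (157.7767,73.6615) → (166.7658,45.9957) → (190.2997,28.8974) → (219.3893,28.8974) → (242.9232,45.9957) → (251.9123,73.6615). Closed: final G1 returns to the first vertex.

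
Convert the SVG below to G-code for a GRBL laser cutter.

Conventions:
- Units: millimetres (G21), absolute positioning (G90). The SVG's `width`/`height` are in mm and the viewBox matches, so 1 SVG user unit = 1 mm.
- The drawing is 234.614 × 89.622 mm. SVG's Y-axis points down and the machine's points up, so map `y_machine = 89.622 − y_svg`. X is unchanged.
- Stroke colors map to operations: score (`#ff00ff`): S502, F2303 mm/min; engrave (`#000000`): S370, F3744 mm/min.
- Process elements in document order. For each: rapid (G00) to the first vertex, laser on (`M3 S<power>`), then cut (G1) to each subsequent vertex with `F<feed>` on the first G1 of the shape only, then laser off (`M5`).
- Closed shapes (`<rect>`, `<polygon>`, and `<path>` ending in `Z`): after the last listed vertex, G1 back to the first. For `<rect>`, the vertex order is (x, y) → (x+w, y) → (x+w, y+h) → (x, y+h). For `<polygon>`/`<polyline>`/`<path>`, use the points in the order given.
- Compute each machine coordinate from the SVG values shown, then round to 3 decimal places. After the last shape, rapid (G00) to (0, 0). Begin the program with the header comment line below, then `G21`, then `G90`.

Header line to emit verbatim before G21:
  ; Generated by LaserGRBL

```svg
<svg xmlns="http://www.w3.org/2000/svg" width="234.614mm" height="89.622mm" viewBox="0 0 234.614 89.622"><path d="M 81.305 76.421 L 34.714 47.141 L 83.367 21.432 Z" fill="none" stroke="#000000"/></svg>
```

1 u = 1 mm; y_m = 89.622 − y.

[1] `<path>` regular polygon, #000000→engrave S370 F3744: (81.305,13.201) → (34.714,42.481) → (83.367,68.190) → (81.305,13.201) (closed)

; Generated by LaserGRBL
G21
G90
G00 X81.305 Y13.201
M3 S370
G1 X34.714 Y42.481 F3744
G1 X83.367 Y68.190
G1 X81.305 Y13.201
M5
G00 X0.000 Y0.000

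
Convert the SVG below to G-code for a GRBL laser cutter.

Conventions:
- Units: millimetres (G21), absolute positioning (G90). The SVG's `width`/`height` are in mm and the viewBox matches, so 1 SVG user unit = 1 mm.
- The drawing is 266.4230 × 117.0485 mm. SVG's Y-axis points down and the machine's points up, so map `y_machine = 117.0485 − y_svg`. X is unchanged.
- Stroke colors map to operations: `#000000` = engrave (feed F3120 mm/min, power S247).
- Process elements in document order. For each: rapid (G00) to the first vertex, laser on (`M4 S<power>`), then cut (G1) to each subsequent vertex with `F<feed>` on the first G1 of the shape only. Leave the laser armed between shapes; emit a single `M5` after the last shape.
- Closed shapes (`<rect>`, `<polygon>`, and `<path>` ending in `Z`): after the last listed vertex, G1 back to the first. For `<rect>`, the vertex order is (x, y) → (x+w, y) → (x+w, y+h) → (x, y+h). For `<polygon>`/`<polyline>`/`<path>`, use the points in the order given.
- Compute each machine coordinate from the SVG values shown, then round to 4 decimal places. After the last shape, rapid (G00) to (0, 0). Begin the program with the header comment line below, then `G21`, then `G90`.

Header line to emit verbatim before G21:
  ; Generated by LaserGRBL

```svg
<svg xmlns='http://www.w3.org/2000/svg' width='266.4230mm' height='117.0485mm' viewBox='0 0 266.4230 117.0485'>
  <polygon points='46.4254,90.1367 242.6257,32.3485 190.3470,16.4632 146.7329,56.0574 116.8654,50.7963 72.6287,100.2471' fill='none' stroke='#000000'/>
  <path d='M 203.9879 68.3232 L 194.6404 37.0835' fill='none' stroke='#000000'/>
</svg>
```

viewBox `0 0 266.4230 117.0485` with mm width/height → 1 unit = 1 mm. Flip: y_m = 117.0485 − y_svg.

**Shape 1** — `<polygon>` closed polygon, stroke `#000000` → engrave (S247, F3120). Machine vertices: (46.4254,26.9118) → (242.6257,84.7000) → (190.3470,100.5853) → (146.7329,60.9911) → (116.8654,66.2522) → (72.6287,16.8014) → (46.4254,26.9118). Closed: final G1 returns to the first vertex.

**Shape 2** — `<path>` line segment, stroke `#000000` → engrave (S247, F3120). Machine vertices: (203.9879,48.7253) → (194.6404,79.9650). Open path.

; Generated by LaserGRBL
G21
G90
G00 X46.4254 Y26.9118
M4 S247
G1 X242.6257 Y84.7000 F3120
G1 X190.3470 Y100.5853
G1 X146.7329 Y60.9911
G1 X116.8654 Y66.2522
G1 X72.6287 Y16.8014
G1 X46.4254 Y26.9118
G00 X203.9879 Y48.7253
M4 S247
G1 X194.6404 Y79.9650 F3120
M5
G00 X0.0000 Y0.0000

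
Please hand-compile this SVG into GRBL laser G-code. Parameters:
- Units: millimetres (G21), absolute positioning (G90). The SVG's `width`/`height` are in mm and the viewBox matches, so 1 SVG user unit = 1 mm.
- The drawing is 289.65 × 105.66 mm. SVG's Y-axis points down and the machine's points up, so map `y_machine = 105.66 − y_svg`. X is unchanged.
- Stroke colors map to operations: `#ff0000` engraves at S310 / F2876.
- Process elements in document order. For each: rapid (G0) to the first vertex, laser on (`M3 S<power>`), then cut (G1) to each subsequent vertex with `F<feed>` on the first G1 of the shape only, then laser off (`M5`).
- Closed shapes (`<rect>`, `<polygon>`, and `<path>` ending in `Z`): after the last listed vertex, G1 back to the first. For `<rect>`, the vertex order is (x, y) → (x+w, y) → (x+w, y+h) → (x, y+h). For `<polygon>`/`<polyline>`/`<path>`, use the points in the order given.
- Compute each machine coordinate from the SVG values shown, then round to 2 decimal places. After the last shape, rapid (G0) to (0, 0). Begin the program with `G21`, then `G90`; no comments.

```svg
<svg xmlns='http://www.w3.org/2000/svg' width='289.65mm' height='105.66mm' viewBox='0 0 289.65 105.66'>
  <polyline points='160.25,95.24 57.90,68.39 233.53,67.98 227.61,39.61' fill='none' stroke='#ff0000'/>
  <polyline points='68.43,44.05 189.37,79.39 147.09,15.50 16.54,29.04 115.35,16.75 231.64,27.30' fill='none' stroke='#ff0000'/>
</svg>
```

viewBox `0 0 289.65 105.66` with mm width/height → 1 unit = 1 mm. Flip: y_m = 105.66 − y_svg.

**Shape 1** — `<polyline>` open polyline, stroke `#ff0000` → engrave (S310, F2876). Machine vertices: (160.25,10.42) → (57.90,37.27) → (233.53,37.68) → (227.61,66.05). Open path.

**Shape 2** — `<polyline>` open polyline, stroke `#ff0000` → engrave (S310, F2876). Machine vertices: (68.43,61.61) → (189.37,26.27) → (147.09,90.16) → (16.54,76.62) → (115.35,88.91) → (231.64,78.36). Open path.

G21
G90
G0 X160.25 Y10.42
M3 S310
G1 X57.90 Y37.27 F2876
G1 X233.53 Y37.68
G1 X227.61 Y66.05
M5
G0 X68.43 Y61.61
M3 S310
G1 X189.37 Y26.27 F2876
G1 X147.09 Y90.16
G1 X16.54 Y76.62
G1 X115.35 Y88.91
G1 X231.64 Y78.36
M5
G0 X0.00 Y0.00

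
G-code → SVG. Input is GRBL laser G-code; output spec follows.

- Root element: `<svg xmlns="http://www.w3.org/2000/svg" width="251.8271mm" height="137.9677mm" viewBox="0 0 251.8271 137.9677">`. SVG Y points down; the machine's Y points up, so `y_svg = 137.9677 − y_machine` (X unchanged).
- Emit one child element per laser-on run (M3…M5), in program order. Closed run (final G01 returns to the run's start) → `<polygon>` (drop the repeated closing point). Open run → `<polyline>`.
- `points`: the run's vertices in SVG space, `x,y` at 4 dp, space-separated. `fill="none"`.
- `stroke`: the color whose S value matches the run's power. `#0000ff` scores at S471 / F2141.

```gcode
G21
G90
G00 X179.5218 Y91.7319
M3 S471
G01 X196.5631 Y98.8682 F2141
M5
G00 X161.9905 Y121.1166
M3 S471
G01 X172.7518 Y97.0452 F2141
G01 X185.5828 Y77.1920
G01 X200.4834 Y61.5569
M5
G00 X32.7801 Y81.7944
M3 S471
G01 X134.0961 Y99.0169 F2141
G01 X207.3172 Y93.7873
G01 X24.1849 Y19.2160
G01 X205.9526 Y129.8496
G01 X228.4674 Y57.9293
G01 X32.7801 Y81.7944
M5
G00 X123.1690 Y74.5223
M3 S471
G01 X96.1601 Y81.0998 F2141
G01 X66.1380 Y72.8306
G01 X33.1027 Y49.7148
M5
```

Each laser-on run becomes one SVG element. Flip Y back into SVG space with y_svg = 137.9677 − y_machine. Every run uses S471, so all elements get stroke `#0000ff` (score).

Run 1: The run is open, so emit a `<polyline>` with points (Y-flipped): 179.5218,46.2358 196.5631,39.0995.

Run 2: The run is open, so emit a `<polyline>` with points (Y-flipped): 161.9905,16.8511 172.7518,40.9225 185.5828,60.7757 200.4834,76.4108.

Run 3: The run returns to its start, so emit a `<polygon>` with points (Y-flipped): 32.7801,56.1733 134.0961,38.9508 207.3172,44.1804 24.1849,118.7517 205.9526,8.1181 228.4674,80.0384.

Run 4: The run is open, so emit a `<polyline>` with points (Y-flipped): 123.1690,63.4454 96.1601,56.8679 66.1380,65.1371 33.1027,88.2529.

<svg xmlns="http://www.w3.org/2000/svg" width="251.8271mm" height="137.9677mm" viewBox="0 0 251.8271 137.9677">
  <polyline points="179.5218,46.2358 196.5631,39.0995" fill="none" stroke="#0000ff"/>
  <polyline points="161.9905,16.8511 172.7518,40.9225 185.5828,60.7757 200.4834,76.4108" fill="none" stroke="#0000ff"/>
  <polygon points="32.7801,56.1733 134.0961,38.9508 207.3172,44.1804 24.1849,118.7517 205.9526,8.1181 228.4674,80.0384" fill="none" stroke="#0000ff"/>
  <polyline points="123.1690,63.4454 96.1601,56.8679 66.1380,65.1371 33.1027,88.2529" fill="none" stroke="#0000ff"/>
</svg>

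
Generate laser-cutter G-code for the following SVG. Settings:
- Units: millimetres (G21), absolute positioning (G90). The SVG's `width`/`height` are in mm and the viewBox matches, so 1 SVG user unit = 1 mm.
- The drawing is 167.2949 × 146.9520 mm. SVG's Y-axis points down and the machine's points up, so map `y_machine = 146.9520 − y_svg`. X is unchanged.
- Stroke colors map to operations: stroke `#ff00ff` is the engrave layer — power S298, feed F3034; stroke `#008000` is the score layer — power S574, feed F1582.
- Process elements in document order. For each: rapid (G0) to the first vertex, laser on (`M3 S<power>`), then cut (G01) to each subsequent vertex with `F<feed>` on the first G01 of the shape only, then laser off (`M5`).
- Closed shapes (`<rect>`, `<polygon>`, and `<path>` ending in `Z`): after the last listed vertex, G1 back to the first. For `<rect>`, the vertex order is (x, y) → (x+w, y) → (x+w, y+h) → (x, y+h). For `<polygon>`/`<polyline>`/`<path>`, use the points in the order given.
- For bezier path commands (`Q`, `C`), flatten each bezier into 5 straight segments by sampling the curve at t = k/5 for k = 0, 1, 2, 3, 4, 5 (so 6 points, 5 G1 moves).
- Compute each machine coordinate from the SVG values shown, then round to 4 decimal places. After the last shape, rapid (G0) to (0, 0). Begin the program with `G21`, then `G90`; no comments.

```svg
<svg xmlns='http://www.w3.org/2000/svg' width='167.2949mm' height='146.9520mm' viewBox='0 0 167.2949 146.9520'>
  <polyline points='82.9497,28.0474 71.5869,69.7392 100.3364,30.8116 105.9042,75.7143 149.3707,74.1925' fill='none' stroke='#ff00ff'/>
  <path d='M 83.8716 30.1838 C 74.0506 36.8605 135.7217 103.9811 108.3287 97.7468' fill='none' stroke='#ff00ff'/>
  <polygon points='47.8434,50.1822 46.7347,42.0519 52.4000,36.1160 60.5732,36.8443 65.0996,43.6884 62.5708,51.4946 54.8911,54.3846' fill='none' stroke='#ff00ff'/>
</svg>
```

1 u = 1 mm; y_m = 146.9520 − y.

[1] `<polyline>` open polyline, #ff00ff→engrave S298 F3034: (82.9497,118.9046) → (71.5869,77.2128) → (100.3364,116.1404) → (105.9042,71.2377) → (149.3707,72.7595)

[2] `<path>` cubic bezier, #ff00ff→engrave S298 F3034: (83.8716,116.7682) → (85.2736,106.5793) → (96.1270,88.3062) → (108.7251,68.3713) → (115.3613,53.1968) → (108.3287,49.2052)

[3] `<polygon>` regular polygon, #ff00ff→engrave S298 F3034: (47.8434,96.7698) → (46.7347,104.9001) → (52.4000,110.8360) → (60.5732,110.1077) → (65.0996,103.2636) → (62.5708,95.4574) → (54.8911,92.5674) → (47.8434,96.7698) (closed)

G21
G90
G0 X82.9497 Y118.9046
M3 S298
G01 X71.5869 Y77.2128 F3034
G01 X100.3364 Y116.1404
G01 X105.9042 Y71.2377
G01 X149.3707 Y72.7595
M5
G0 X83.8716 Y116.7682
M3 S298
G01 X85.2736 Y106.5793 F3034
G01 X96.1270 Y88.3062
G01 X108.7251 Y68.3713
G01 X115.3613 Y53.1968
G01 X108.3287 Y49.2052
M5
G0 X47.8434 Y96.7698
M3 S298
G01 X46.7347 Y104.9001 F3034
G01 X52.4000 Y110.8360
G01 X60.5732 Y110.1077
G01 X65.0996 Y103.2636
G01 X62.5708 Y95.4574
G01 X54.8911 Y92.5674
G01 X47.8434 Y96.7698
M5
G0 X0.0000 Y0.0000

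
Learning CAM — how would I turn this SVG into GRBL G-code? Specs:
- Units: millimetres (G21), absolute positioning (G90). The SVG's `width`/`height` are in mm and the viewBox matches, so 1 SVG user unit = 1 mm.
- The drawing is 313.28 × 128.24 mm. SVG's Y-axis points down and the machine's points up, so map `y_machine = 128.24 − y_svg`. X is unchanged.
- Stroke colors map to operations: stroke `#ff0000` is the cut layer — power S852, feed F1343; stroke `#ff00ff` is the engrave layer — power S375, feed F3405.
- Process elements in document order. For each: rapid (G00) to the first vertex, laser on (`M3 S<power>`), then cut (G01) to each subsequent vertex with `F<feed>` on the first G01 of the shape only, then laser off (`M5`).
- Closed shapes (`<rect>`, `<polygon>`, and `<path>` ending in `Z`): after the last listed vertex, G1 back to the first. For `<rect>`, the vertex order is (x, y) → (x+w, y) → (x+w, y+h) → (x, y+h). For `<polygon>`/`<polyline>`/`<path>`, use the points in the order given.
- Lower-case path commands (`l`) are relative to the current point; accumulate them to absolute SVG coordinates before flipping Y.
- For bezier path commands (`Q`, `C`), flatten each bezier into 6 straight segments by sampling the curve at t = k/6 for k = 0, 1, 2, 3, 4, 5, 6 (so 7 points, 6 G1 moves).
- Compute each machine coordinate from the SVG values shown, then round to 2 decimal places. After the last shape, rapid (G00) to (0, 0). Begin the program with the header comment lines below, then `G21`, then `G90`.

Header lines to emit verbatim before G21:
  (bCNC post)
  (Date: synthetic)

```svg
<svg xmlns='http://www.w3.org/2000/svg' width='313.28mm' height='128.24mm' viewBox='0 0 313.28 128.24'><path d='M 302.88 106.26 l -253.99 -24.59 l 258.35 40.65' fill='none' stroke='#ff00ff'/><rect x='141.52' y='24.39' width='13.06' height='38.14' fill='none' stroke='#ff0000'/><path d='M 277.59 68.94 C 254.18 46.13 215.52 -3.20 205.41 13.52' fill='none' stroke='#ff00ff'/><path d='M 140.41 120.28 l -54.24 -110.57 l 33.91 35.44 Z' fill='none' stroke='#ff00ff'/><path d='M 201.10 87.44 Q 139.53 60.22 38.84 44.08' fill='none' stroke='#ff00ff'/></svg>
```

1 u = 1 mm; y_m = 128.24 − y.

[1] `<path>` open polyline, #ff00ff→engrave S375 F3405: (302.88,21.98) → (48.89,46.57) → (307.24,5.92)

[2] `<rect>` rectangle, #ff0000→cut S852 F1343: (141.52,103.85) → (154.58,103.85) → (154.58,65.71) → (141.52,65.71) → (141.52,103.85) (closed)

[3] `<path>` cubic bezier, #ff00ff→engrave S375 F3405: (277.59,59.30) → (264.82,72.49) → (250.72,87.52) → (236.51,101.83) → (223.41,112.85) → (212.64,118.00) → (205.41,114.72)

[4] `<path>` closed polygon, #ff00ff→engrave S375 F3405: (140.41,7.96) → (86.17,118.53) → (120.08,83.09) → (140.41,7.96) (closed)

[5] `<path>` quadratic bezier, #ff00ff→engrave S375 F3405: (201.10,40.80) → (179.49,49.57) → (155.71,57.72) → (129.75,65.25) → (101.62,72.17) → (71.32,78.47) → (38.84,84.16)

(bCNC post)
(Date: synthetic)
G21
G90
G00 X302.88 Y21.98
M3 S375
G01 X48.89 Y46.57 F3405
G01 X307.24 Y5.92
M5
G00 X141.52 Y103.85
M3 S852
G01 X154.58 Y103.85 F1343
G01 X154.58 Y65.71
G01 X141.52 Y65.71
G01 X141.52 Y103.85
M5
G00 X277.59 Y59.30
M3 S375
G01 X264.82 Y72.49 F3405
G01 X250.72 Y87.52
G01 X236.51 Y101.83
G01 X223.41 Y112.85
G01 X212.64 Y118.00
G01 X205.41 Y114.72
M5
G00 X140.41 Y7.96
M3 S375
G01 X86.17 Y118.53 F3405
G01 X120.08 Y83.09
G01 X140.41 Y7.96
M5
G00 X201.10 Y40.80
M3 S375
G01 X179.49 Y49.57 F3405
G01 X155.71 Y57.72
G01 X129.75 Y65.25
G01 X101.62 Y72.17
G01 X71.32 Y78.47
G01 X38.84 Y84.16
M5
G00 X0.00 Y0.00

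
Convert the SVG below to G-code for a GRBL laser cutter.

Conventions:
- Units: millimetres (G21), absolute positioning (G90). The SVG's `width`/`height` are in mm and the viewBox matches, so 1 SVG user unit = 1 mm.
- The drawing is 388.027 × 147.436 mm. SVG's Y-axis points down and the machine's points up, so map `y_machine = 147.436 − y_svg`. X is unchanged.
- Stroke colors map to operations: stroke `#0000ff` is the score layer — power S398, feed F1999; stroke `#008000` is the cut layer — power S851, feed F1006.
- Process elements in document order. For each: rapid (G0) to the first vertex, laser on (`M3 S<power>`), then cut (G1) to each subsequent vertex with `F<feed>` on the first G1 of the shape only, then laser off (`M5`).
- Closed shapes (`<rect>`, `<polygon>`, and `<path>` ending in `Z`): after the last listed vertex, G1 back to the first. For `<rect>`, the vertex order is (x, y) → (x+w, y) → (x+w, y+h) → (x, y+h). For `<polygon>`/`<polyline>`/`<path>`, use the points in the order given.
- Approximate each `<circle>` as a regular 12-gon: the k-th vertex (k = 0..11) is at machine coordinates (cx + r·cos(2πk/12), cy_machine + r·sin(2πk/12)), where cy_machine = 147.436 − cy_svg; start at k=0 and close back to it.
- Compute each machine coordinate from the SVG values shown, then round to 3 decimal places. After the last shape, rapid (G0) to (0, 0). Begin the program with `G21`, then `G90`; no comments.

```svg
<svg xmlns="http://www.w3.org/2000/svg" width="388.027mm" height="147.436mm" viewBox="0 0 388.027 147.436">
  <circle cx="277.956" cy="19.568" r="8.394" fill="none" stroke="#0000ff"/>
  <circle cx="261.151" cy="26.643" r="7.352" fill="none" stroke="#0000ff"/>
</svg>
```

Since the viewBox matches the mm dimensions, user units are millimetres directly. The only transform is the Y-flip y_m = 147.436 − y_svg.

Shape 1 is a circle drawn with `<circle>`. Its stroke #0000ff means score at S398, F1999. After flipping Y the toolpath is (286.350,127.868) → (285.225,132.065) → (282.153,135.137) → (277.956,136.262) → (273.759,135.137) → (270.687,132.065) → (269.562,127.868) → (270.687,123.671) → (273.759,120.599) → (277.956,119.474) → (282.153,120.599) → (285.225,123.671) → (286.350,127.868), returning to the start.

Shape 2 is a circle drawn with `<circle>`. Its stroke #0000ff means score at S398, F1999. After flipping Y the toolpath is (268.503,120.793) → (267.518,124.469) → (264.827,127.160) → (261.151,128.145) → (257.475,127.160) → (254.784,124.469) → (253.799,120.793) → (254.784,117.117) → (257.475,114.426) → (261.151,113.441) → (264.827,114.426) → (267.518,117.117) → (268.503,120.793), returning to the start.

G21
G90
G0 X286.350 Y127.868
M3 S398
G1 X285.225 Y132.065 F1999
G1 X282.153 Y135.137
G1 X277.956 Y136.262
G1 X273.759 Y135.137
G1 X270.687 Y132.065
G1 X269.562 Y127.868
G1 X270.687 Y123.671
G1 X273.759 Y120.599
G1 X277.956 Y119.474
G1 X282.153 Y120.599
G1 X285.225 Y123.671
G1 X286.350 Y127.868
M5
G0 X268.503 Y120.793
M3 S398
G1 X267.518 Y124.469 F1999
G1 X264.827 Y127.160
G1 X261.151 Y128.145
G1 X257.475 Y127.160
G1 X254.784 Y124.469
G1 X253.799 Y120.793
G1 X254.784 Y117.117
G1 X257.475 Y114.426
G1 X261.151 Y113.441
G1 X264.827 Y114.426
G1 X267.518 Y117.117
G1 X268.503 Y120.793
M5
G0 X0.000 Y0.000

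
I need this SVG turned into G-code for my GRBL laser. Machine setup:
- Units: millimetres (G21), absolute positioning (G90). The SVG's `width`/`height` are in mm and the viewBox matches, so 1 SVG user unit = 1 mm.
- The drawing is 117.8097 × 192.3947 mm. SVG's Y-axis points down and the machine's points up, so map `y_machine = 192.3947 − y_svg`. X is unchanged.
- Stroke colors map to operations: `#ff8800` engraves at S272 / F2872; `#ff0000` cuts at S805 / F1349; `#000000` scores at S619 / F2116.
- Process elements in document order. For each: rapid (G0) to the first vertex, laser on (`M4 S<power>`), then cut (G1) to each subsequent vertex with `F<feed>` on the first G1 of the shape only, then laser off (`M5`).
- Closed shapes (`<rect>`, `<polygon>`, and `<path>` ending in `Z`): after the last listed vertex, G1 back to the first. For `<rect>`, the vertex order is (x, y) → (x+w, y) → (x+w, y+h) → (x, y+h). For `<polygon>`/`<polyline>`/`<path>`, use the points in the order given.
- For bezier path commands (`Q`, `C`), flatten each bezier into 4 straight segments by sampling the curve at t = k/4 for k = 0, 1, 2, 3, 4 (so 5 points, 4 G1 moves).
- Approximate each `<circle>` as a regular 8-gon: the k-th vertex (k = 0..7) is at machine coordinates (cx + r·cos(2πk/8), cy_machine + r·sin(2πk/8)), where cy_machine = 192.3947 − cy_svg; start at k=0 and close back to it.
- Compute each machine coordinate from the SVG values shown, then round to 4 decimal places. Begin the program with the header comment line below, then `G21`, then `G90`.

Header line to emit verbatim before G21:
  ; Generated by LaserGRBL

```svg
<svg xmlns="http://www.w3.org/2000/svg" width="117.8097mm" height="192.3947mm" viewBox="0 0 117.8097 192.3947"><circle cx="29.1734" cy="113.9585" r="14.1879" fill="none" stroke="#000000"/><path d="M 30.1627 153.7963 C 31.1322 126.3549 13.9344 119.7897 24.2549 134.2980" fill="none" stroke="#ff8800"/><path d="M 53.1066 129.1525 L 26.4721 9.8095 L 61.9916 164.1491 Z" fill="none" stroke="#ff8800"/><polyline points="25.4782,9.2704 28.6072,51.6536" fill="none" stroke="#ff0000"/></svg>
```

; Generated by LaserGRBL
G21
G90
G0 X43.3613 Y78.4362
M4 S619
G1 X39.2058 Y88.4686 F2116
G1 X29.1734 Y92.6241
G1 X19.1410 Y88.4686
G1 X14.9855 Y78.4362
G1 X19.1410 Y68.4038
G1 X29.1734 Y64.2483
G1 X39.2058 Y68.4038
G1 X43.3613 Y78.4362
M5
G0 X30.1627 Y38.5984
M4 S272
G1 X28.1973 Y55.2621 F2872
G1 X23.7022 Y64.0787
G1 X20.9604 Y65.0297
G1 X24.2549 Y58.0967
M5
G0 X53.1066 Y63.2422
M4 S272
G1 X26.4721 Y182.5852 F2872
G1 X61.9916 Y28.2456
G1 X53.1066 Y63.2422
M5
G0 X25.4782 Y183.1243
M4 S805
G1 X28.6072 Y140.7411 F1349
M5

1 u = 1 mm; y_m = 192.3947 − y.

[1] `<circle>` circle, #000000→score S619 F2116: (43.3613,78.4362) → (39.2058,88.4686) → (29.1734,92.6241) → (19.1410,88.4686) → (14.9855,78.4362) → (19.1410,68.4038) → (29.1734,64.2483) → (39.2058,68.4038) → (43.3613,78.4362) (closed)

[2] `<path>` cubic bezier, #ff8800→engrave S272 F2872: (30.1627,38.5984) → (28.1973,55.2621) → (23.7022,64.0787) → (20.9604,65.0297) → (24.2549,58.0967)

[3] `<path>` closed polygon, #ff8800→engrave S272 F2872: (53.1066,63.2422) → (26.4721,182.5852) → (61.9916,28.2456) → (53.1066,63.2422) (closed)

[4] `<polyline>` line segment, #ff0000→cut S805 F1349: (25.4782,183.1243) → (28.6072,140.7411)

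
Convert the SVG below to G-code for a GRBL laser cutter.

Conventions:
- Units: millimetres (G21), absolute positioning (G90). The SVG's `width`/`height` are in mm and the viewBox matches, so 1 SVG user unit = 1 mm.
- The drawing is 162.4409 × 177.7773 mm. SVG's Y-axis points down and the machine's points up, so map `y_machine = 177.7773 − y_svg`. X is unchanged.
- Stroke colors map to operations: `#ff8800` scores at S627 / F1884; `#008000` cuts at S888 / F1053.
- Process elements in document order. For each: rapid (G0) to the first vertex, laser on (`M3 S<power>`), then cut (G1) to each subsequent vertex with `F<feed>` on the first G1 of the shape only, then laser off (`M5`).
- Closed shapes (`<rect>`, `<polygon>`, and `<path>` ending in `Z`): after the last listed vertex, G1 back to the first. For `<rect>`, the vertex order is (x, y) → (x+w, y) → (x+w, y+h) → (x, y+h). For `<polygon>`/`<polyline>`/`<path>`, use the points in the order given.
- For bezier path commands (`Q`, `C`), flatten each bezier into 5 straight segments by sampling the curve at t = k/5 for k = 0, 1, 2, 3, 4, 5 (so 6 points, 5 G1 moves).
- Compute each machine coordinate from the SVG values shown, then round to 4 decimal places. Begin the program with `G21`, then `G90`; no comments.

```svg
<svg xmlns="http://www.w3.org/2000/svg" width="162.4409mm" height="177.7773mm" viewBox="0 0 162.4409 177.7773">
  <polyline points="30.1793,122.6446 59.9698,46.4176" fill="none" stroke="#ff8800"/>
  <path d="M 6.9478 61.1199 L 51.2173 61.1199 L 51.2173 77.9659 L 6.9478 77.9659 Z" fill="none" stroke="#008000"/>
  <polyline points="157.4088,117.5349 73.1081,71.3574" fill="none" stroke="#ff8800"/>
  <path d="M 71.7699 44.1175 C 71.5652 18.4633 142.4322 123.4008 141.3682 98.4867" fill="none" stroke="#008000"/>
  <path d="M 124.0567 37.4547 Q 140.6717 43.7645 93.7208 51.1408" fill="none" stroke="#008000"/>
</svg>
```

G21
G90
G0 X30.1793 Y55.1327
M3 S627
G1 X59.9698 Y131.3597 F1884
M5
G0 X6.9478 Y116.6574
M3 S888
G1 X51.2173 Y116.6574 F1053
G1 X51.2173 Y99.8114
G1 X6.9478 Y99.8114
G1 X6.9478 Y116.6574
M5
G0 X157.4088 Y60.2424
M3 S627
G1 X73.1081 Y106.4199 F1884
M5
G0 X71.7699 Y133.6598
M3 S888
G1 X79.0317 Y135.4649 F1053
G1 X96.4865 Y118.4292
G1 X117.2703 Y95.0541
G1 X134.5189 Y77.8408
G1 X141.3682 Y79.2906
M5
G0 X124.0567 Y140.3226
M3 S888
G1 X128.1601 Y137.7560 F1053
G1 X127.1782 Y135.1041
G1 X121.1110 Y132.3669
G1 X109.9585 Y129.5444
G1 X93.7208 Y126.6365
M5

1 u = 1 mm; y_m = 177.7773 − y.

[1] `<polyline>` line segment, #ff8800→score S627 F1884: (30.1793,55.1327) → (59.9698,131.3597)

[2] `<path>` rectangle, #008000→cut S888 F1053: (6.9478,116.6574) → (51.2173,116.6574) → (51.2173,99.8114) → (6.9478,99.8114) → (6.9478,116.6574) (closed)

[3] `<polyline>` line segment, #ff8800→score S627 F1884: (157.4088,60.2424) → (73.1081,106.4199)

[4] `<path>` cubic bezier, #008000→cut S888 F1053: (71.7699,133.6598) → (79.0317,135.4649) → (96.4865,118.4292) → (117.2703,95.0541) → (134.5189,77.8408) → (141.3682,79.2906)

[5] `<path>` quadratic bezier, #008000→cut S888 F1053: (124.0567,140.3226) → (128.1601,137.7560) → (127.1782,135.1041) → (121.1110,132.3669) → (109.9585,129.5444) → (93.7208,126.6365)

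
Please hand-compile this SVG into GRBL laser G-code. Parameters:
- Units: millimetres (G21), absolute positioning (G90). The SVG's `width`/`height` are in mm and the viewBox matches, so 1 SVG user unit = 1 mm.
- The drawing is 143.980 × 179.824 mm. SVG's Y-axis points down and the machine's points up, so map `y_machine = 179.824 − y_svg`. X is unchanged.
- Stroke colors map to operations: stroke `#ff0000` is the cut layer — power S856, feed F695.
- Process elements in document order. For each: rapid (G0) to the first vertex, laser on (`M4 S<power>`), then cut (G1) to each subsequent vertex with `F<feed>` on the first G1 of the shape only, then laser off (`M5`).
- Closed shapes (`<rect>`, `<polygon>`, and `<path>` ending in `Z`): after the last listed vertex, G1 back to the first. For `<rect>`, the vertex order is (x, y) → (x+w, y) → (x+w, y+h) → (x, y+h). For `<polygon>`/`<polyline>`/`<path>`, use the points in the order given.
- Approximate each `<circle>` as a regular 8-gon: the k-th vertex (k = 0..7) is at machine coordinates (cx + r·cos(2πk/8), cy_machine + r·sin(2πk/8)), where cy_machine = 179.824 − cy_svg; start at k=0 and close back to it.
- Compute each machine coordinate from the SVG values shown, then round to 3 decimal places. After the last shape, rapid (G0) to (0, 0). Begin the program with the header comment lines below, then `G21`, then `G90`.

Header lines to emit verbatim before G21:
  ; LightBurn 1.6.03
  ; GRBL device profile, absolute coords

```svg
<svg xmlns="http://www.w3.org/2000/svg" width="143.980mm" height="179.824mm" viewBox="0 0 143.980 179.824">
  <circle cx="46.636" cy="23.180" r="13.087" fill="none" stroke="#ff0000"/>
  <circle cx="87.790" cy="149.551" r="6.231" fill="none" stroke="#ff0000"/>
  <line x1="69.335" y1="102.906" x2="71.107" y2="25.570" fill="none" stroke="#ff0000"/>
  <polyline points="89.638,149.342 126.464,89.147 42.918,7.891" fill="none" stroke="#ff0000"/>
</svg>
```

1 u = 1 mm; y_m = 179.824 − y.

[1] `<circle>` circle, #ff0000→cut S856 F695: (59.723,156.644) → (55.890,165.898) → (46.636,169.731) → (37.382,165.898) → (33.549,156.644) → (37.382,147.390) → (46.636,143.557) → (55.890,147.390) → (59.723,156.644) (closed)

[2] `<circle>` circle, #ff0000→cut S856 F695: (94.021,30.273) → (92.196,34.679) → (87.790,36.504) → (83.384,34.679) → (81.559,30.273) → (83.384,25.867) → (87.790,24.042) → (92.196,25.867) → (94.021,30.273) (closed)

[3] `<line>` line segment, #ff0000→cut S856 F695: (69.335,76.918) → (71.107,154.254)

[4] `<polyline>` open polyline, #ff0000→cut S856 F695: (89.638,30.482) → (126.464,90.677) → (42.918,171.933)

; LightBurn 1.6.03
; GRBL device profile, absolute coords
G21
G90
G0 X59.723 Y156.644
M4 S856
G1 X55.890 Y165.898 F695
G1 X46.636 Y169.731
G1 X37.382 Y165.898
G1 X33.549 Y156.644
G1 X37.382 Y147.390
G1 X46.636 Y143.557
G1 X55.890 Y147.390
G1 X59.723 Y156.644
M5
G0 X94.021 Y30.273
M4 S856
G1 X92.196 Y34.679 F695
G1 X87.790 Y36.504
G1 X83.384 Y34.679
G1 X81.559 Y30.273
G1 X83.384 Y25.867
G1 X87.790 Y24.042
G1 X92.196 Y25.867
G1 X94.021 Y30.273
M5
G0 X69.335 Y76.918
M4 S856
G1 X71.107 Y154.254 F695
M5
G0 X89.638 Y30.482
M4 S856
G1 X126.464 Y90.677 F695
G1 X42.918 Y171.933
M5
G0 X0.000 Y0.000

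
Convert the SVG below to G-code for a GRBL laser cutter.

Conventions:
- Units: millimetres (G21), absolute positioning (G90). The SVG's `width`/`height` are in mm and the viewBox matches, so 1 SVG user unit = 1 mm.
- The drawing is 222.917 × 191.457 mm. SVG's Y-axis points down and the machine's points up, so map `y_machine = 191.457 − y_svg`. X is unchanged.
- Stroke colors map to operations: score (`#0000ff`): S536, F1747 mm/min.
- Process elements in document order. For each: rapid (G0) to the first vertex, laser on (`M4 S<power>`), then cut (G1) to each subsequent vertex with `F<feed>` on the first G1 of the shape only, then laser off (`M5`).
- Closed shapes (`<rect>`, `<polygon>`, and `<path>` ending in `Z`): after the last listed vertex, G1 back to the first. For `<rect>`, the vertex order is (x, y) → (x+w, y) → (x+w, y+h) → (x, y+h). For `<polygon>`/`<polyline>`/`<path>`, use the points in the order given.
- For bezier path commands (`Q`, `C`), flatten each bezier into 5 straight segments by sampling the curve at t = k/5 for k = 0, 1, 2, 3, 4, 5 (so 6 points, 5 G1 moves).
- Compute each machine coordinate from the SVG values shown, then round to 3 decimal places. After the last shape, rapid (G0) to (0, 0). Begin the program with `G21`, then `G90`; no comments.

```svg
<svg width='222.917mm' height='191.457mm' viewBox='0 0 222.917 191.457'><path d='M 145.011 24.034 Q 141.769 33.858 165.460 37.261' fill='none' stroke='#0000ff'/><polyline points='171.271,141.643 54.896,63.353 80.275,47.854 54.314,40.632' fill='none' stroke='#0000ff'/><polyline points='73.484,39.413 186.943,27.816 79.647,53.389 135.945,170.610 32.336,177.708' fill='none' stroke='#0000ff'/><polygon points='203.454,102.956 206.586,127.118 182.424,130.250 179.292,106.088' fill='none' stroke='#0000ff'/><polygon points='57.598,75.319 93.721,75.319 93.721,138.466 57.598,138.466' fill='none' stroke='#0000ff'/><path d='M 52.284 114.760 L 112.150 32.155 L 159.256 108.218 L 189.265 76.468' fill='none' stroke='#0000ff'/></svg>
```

viewBox `0 0 222.917 191.457` with mm width/height → 1 unit = 1 mm. Flip: y_m = 191.457 − y_svg.

**Shape 1** — `<path>` quadratic bezier, stroke `#0000ff` → score (S536, F1747). Control points (SVG): P0=(145.011,24.034), P1=(141.769,33.858), P2=(165.460,37.261); sampled at t=k/5. Machine vertices: (145.011,167.423) → (144.792,163.750) → (146.727,160.591) → (150.816,157.946) → (157.061,155.814) → (165.460,154.196). Open path.

**Shape 2** — `<polyline>` open polyline, stroke `#0000ff` → score (S536, F1747). Machine vertices: (171.271,49.814) → (54.896,128.104) → (80.275,143.603) → (54.314,150.825). Open path.

**Shape 3** — `<polyline>` open polyline, stroke `#0000ff` → score (S536, F1747). Machine vertices: (73.484,152.044) → (186.943,163.641) → (79.647,138.068) → (135.945,20.847) → (32.336,13.749). Open path.

**Shape 4** — `<polygon>` regular polygon, stroke `#0000ff` → score (S536, F1747). Machine vertices: (203.454,88.501) → (206.586,64.339) → (182.424,61.207) → (179.292,85.369) → (203.454,88.501). Closed: final G1 returns to the first vertex.

**Shape 5** — `<polygon>` rectangle, stroke `#0000ff` → score (S536, F1747). Machine vertices: (57.598,116.138) → (93.721,116.138) → (93.721,52.991) → (57.598,52.991) → (57.598,116.138). Closed: final G1 returns to the first vertex.

**Shape 6** — `<path>` open polyline, stroke `#0000ff` → score (S536, F1747). Machine vertices: (52.284,76.697) → (112.150,159.302) → (159.256,83.239) → (189.265,114.989). Open path.

G21
G90
G0 X145.011 Y167.423
M4 S536
G1 X144.792 Y163.750 F1747
G1 X146.727 Y160.591
G1 X150.816 Y157.946
G1 X157.061 Y155.814
G1 X165.460 Y154.196
M5
G0 X171.271 Y49.814
M4 S536
G1 X54.896 Y128.104 F1747
G1 X80.275 Y143.603
G1 X54.314 Y150.825
M5
G0 X73.484 Y152.044
M4 S536
G1 X186.943 Y163.641 F1747
G1 X79.647 Y138.068
G1 X135.945 Y20.847
G1 X32.336 Y13.749
M5
G0 X203.454 Y88.501
M4 S536
G1 X206.586 Y64.339 F1747
G1 X182.424 Y61.207
G1 X179.292 Y85.369
G1 X203.454 Y88.501
M5
G0 X57.598 Y116.138
M4 S536
G1 X93.721 Y116.138 F1747
G1 X93.721 Y52.991
G1 X57.598 Y52.991
G1 X57.598 Y116.138
M5
G0 X52.284 Y76.697
M4 S536
G1 X112.150 Y159.302 F1747
G1 X159.256 Y83.239
G1 X189.265 Y114.989
M5
G0 X0.000 Y0.000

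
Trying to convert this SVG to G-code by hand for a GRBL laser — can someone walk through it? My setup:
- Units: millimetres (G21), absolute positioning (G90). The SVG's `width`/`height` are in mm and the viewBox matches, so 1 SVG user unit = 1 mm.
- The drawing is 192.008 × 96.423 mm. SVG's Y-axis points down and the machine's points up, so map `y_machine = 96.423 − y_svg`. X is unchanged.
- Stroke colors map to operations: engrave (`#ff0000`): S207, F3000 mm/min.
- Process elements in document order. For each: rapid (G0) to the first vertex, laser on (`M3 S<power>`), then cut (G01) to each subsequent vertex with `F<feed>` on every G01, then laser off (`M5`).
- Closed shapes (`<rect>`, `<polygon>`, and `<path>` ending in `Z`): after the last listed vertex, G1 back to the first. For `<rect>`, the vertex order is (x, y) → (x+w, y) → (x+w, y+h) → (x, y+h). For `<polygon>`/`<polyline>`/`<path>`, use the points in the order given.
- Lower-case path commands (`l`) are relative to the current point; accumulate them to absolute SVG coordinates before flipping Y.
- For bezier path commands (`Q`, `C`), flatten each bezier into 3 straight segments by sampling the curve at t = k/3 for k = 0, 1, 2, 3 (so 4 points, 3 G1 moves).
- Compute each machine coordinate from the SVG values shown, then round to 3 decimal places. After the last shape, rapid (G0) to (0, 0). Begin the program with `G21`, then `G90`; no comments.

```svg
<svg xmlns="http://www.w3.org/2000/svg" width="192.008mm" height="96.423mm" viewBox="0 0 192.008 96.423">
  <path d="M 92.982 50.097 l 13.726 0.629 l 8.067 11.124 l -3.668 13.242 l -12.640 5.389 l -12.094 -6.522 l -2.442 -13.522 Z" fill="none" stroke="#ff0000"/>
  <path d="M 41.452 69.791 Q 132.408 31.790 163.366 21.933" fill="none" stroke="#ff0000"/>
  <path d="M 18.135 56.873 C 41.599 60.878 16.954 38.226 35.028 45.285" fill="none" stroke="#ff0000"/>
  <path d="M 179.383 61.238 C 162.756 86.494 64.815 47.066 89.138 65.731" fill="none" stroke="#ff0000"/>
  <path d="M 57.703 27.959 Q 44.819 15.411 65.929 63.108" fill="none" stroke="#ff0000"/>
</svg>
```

G21
G90
G0 X92.982 Y46.326
M3 S207
G01 X106.708 Y45.697 F3000
G01 X114.775 Y34.573 F3000
G01 X111.107 Y21.331 F3000
G01 X98.467 Y15.942 F3000
G01 X86.373 Y22.464 F3000
G01 X83.931 Y35.986 F3000
G01 X92.982 Y46.326 F3000
M5
G0 X41.452 Y26.632
M3 S207
G01 X95.423 Y48.839 F3000
G01 X136.061 Y64.792 F3000
G01 X163.366 Y74.490 F3000
M5
G0 X18.135 Y39.550
M3 S207
G01 X28.927 Y42.343 F3000
G01 X27.830 Y50.381 F3000
G01 X35.028 Y51.138 F3000
M5
G0 X179.383 Y35.185
M3 S207
G01 X143.191 Y26.943 F3000
G01 X98.030 Y34.540 F3000
G01 X89.138 Y30.692 F3000
M5
G0 X57.703 Y68.464
M3 S207
G01 X52.891 Y70.135 F3000
G01 X55.633 Y58.419 F3000
G01 X65.929 Y33.315 F3000
M5
G0 X0.000 Y0.000

1 u = 1 mm; y_m = 96.423 − y.

[1] `<path>` regular polygon, #ff0000→engrave S207 F3000: (92.982,46.326) → (106.708,45.697) → (114.775,34.573) → (111.107,21.331) → (98.467,15.942) → (86.373,22.464) → (83.931,35.986) → (92.982,46.326) (closed)

[2] `<path>` quadratic bezier, #ff0000→engrave S207 F3000: (41.452,26.632) → (95.423,48.839) → (136.061,64.792) → (163.366,74.490)

[3] `<path>` cubic bezier, #ff0000→engrave S207 F3000: (18.135,39.550) → (28.927,42.343) → (27.830,50.381) → (35.028,51.138)

[4] `<path>` cubic bezier, #ff0000→engrave S207 F3000: (179.383,35.185) → (143.191,26.943) → (98.030,34.540) → (89.138,30.692)

[5] `<path>` quadratic bezier, #ff0000→engrave S207 F3000: (57.703,68.464) → (52.891,70.135) → (55.633,58.419) → (65.929,33.315)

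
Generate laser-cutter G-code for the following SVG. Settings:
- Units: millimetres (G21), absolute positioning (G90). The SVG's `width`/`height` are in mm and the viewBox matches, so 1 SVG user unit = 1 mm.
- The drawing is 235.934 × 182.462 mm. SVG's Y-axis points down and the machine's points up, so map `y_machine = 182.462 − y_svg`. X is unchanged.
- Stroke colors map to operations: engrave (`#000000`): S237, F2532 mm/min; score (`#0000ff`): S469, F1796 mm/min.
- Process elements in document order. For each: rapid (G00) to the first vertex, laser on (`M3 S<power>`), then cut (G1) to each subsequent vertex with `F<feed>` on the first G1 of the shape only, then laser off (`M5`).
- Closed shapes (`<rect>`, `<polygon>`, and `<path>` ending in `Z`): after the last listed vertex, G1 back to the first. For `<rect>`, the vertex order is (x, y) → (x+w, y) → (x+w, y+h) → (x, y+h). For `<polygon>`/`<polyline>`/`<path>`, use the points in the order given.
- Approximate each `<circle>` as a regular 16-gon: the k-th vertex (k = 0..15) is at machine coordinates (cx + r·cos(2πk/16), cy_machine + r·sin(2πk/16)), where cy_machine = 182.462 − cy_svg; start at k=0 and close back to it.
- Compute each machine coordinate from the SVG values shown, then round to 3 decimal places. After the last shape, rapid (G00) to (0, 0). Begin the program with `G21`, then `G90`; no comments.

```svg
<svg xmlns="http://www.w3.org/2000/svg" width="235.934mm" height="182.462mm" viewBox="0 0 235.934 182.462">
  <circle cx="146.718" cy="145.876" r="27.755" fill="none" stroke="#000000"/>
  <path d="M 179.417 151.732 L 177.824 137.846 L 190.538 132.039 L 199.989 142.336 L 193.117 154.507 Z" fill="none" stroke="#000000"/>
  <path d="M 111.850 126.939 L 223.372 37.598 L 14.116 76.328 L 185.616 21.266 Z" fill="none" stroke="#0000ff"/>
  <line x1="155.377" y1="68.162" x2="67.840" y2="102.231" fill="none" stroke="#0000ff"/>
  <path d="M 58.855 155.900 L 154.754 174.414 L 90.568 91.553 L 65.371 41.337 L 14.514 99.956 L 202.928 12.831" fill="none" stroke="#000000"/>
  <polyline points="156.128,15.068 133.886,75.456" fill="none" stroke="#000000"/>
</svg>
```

G21
G90
G00 X174.473 Y36.586
M3 S237
G1 X172.360 Y47.207 F2532
G1 X166.344 Y56.212
G1 X157.339 Y62.228
G1 X146.718 Y64.341
G1 X136.097 Y62.228
G1 X127.092 Y56.212
G1 X121.076 Y47.207
G1 X118.963 Y36.586
G1 X121.076 Y25.965
G1 X127.092 Y16.960
G1 X136.097 Y10.944
G1 X146.718 Y8.831
G1 X157.339 Y10.944
G1 X166.344 Y16.960
G1 X172.360 Y25.965
G1 X174.473 Y36.586
M5
G00 X179.417 Y30.730
M3 S237
G1 X177.824 Y44.616 F2532
G1 X190.538 Y50.423
G1 X199.989 Y40.126
G1 X193.117 Y27.955
G1 X179.417 Y30.730
M5
G00 X111.850 Y55.523
M3 S469
G1 X223.372 Y144.864 F1796
G1 X14.116 Y106.134
G1 X185.616 Y161.196
G1 X111.850 Y55.523
M5
G00 X155.377 Y114.300
M3 S469
G1 X67.840 Y80.231 F1796
M5
G00 X58.855 Y26.562
M3 S237
G1 X154.754 Y8.048 F2532
G1 X90.568 Y90.909
G1 X65.371 Y141.125
G1 X14.514 Y82.506
G1 X202.928 Y169.631
M5
G00 X156.128 Y167.394
M3 S237
G1 X133.886 Y107.006 F2532
M5
G00 X0.000 Y0.000

Since the viewBox matches the mm dimensions, user units are millimetres directly. The only transform is the Y-flip y_m = 182.462 − y_svg.

Shape 1 is a circle drawn with `<circle>`. Its stroke #000000 means engrave at S237, F2532. After flipping Y the toolpath is (174.473,36.586) → (172.360,47.207) → (166.344,56.212) → (157.339,62.228) → (146.718,64.341) → (136.097,62.228) → (127.092,56.212) → (121.076,47.207) → (118.963,36.586) → (121.076,25.965) → (127.092,16.960) → (136.097,10.944) → (146.718,8.831) → (157.339,10.944) → (166.344,16.960) → (172.360,25.965) → (174.473,36.586), returning to the start.

Shape 2 is a regular polygon drawn with `<path>`. Its stroke #000000 means engrave at S237, F2532. After flipping Y the toolpath is (179.417,30.730) → (177.824,44.616) → (190.538,50.423) → (199.989,40.126) → (193.117,27.955) → (179.417,30.730), returning to the start.

Shape 3 is a closed polygon drawn with `<path>`. Its stroke #0000ff means score at S469, F1796. After flipping Y the toolpath is (111.850,55.523) → (223.372,144.864) → (14.116,106.134) → (185.616,161.196) → (111.850,55.523), returning to the start.

Shape 4 is a line segment drawn with `<line>`. Its stroke #0000ff means score at S469, F1796. After flipping Y the toolpath is (155.377,114.300) → (67.840,80.231).

Shape 5 is a open polyline drawn with `<path>`. Its stroke #000000 means engrave at S237, F2532. After flipping Y the toolpath is (58.855,26.562) → (154.754,8.048) → (90.568,90.909) → (65.371,141.125) → (14.514,82.506) → (202.928,169.631).

Shape 6 is a line segment drawn with `<polyline>`. Its stroke #000000 means engrave at S237, F2532. After flipping Y the toolpath is (156.128,167.394) → (133.886,107.006).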